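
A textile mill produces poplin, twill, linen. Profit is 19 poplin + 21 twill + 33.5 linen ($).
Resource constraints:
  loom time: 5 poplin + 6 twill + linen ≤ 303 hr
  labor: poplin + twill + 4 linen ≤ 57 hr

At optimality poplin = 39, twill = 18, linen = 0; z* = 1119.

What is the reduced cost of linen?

Both loom time and labor are binding at x*.
The binding rows give the dual system: 5·y_loom time + 1·y_labor = 19 and 6·y_loom time + 1·y_labor = 21.
→ y_loom time = 2 and y_labor = 9.
Reduced cost of linen: c₃ − yᵀa₃ = 33.5 − (2·1 + 9·4) = 33.5 − 38 = -4.5.

-4.5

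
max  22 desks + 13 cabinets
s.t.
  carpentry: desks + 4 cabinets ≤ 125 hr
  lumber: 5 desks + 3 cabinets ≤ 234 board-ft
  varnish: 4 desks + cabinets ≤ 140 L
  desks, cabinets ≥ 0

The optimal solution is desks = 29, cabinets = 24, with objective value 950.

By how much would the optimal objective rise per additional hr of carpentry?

2

Check each constraint at x*: carpentry 125/125 (tight); lumber 217/234 (slack 17); varnish 140/140 (tight).
Since lumber is not tight, its dual is 0.
The binding rows give the dual system: 1·y_carpentry + 4·y_varnish = 22 and 4·y_carpentry + 1·y_varnish = 13.
→ y_carpentry = 2 and y_varnish = 5.
Shadow price of carpentry = 2.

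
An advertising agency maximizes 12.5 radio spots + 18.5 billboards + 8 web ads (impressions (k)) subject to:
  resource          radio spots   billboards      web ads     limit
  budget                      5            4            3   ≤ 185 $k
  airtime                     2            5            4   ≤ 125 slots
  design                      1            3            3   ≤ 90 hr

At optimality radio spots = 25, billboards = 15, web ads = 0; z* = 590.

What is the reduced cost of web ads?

Binding: budget and airtime. Non-binding: design (20 unused).
Since design is not tight, its dual is 0.
The binding rows give the dual system: 5·y_budget + 2·y_airtime = 12.5 and 4·y_budget + 5·y_airtime = 18.5.
Solving: y_budget = 1.5, y_airtime = 2.5.
Reduced cost of web ads: c₃ − yᵀa₃ = 8 − (1.5·3 + 2.5·4) = 8 − 14.5 = -6.5.

-6.5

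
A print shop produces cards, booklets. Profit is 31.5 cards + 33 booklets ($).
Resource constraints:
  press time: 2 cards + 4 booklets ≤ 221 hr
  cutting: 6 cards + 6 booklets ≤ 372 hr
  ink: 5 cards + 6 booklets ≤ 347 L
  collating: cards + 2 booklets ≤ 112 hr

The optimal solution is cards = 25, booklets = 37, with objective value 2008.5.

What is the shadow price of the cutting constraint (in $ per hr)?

4

At the optimum: press time uses 198 of 221 (slack = 23); cutting uses 372 of 372 (binding); ink uses 347 of 347 (binding); collating uses 99 of 112 (slack = 13).
Since press time, collating are not tight, their duals are 0.
Dual feasibility on the basic columns requires 6·y_cutting + 5·y_ink = 31.5, 6·y_cutting + 6·y_ink = 33.
Solving: y_cutting = 4, y_ink = 1.5.
Shadow price of cutting = 4.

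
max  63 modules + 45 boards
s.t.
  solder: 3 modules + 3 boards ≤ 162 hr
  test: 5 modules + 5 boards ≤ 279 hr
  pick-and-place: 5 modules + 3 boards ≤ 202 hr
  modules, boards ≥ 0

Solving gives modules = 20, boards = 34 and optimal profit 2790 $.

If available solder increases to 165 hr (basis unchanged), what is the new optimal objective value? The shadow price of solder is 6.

2808

Δb = 3, so new z* = 2790 + (6)·(3) = 2790 + 18 = 2808.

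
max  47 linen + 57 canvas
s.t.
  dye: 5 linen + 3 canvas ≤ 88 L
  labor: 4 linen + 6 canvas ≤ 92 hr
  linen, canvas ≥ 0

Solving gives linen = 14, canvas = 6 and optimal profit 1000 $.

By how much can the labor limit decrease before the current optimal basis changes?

Binding constraints: dye, labor. The basis is B = [[5,3],[4,6]] with det 18.
Per unit decrease in labor, x* moves by d = (0.1667, -0.2778).
The basis stays optimal until canvas reaches 0; allowable decrease = 21.6 hr.

21.6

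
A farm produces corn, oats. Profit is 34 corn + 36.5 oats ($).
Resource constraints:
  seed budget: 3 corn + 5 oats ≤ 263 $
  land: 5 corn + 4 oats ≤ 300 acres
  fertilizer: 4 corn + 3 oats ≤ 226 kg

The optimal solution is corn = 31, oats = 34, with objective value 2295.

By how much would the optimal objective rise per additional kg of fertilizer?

5.5

Binding: seed budget and fertilizer. Non-binding: land (9 unused).
Since land is not tight, its dual is 0.
From A_Bᵀ y = c: 3·y_seed budget + 4·y_fertilizer = 34; 5·y_seed budget + 3·y_fertilizer = 36.5.
→ y_seed budget = 4 and y_fertilizer = 5.5.
Shadow price of fertilizer = 5.5.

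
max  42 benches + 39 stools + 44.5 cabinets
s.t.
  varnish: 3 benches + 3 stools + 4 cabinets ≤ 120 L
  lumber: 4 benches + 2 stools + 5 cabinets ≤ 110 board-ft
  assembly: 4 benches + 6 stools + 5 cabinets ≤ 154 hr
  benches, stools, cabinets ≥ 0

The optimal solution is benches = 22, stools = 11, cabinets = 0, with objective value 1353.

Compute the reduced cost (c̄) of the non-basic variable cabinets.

-8

At the optimum: varnish uses 99 of 120 (slack = 21); lumber uses 110 of 110 (binding); assembly uses 154 of 154 (binding).
Since varnish is not tight, its dual is 0.
Dual feasibility on the basic columns requires 4·y_lumber + 4·y_assembly = 42, 2·y_lumber + 6·y_assembly = 39.
This yields shadow prices y_lumber = 6, y_assembly = 4.5.
Reduced cost of cabinets: c₃ − yᵀa₃ = 44.5 − (6·5 + 4.5·5) = 44.5 − 52.5 = -8.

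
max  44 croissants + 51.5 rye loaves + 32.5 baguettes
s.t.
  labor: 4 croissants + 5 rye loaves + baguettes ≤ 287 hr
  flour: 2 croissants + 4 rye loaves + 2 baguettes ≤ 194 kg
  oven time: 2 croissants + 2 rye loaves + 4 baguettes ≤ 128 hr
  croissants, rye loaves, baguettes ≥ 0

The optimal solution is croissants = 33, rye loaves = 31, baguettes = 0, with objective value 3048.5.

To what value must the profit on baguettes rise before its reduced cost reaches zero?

Check each constraint at x*: labor 287/287 (tight); flour 190/194 (slack 4); oven time 128/128 (tight).
By complementary slackness, y = 0 for the non-binding constraint.
The binding rows give the dual system: 4·y_labor + 2·y_oven time = 44 and 5·y_labor + 2·y_oven time = 51.5.
Solving: y_labor = 7.5, y_oven time = 7.
baguettes enters the basis when its profit ≥ yᵀa₃ = 7.5·1 + 7·4 = 35.5.

35.5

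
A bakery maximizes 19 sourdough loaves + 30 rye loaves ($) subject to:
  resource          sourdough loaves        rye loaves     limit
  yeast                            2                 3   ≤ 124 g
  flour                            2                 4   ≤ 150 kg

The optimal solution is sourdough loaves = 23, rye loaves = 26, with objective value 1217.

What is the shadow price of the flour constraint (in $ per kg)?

1.5

At the optimum: yeast uses 124 of 124 (binding); flour uses 150 of 150 (binding).
The binding rows give the dual system: 2·y_yeast + 2·y_flour = 19 and 3·y_yeast + 4·y_flour = 30.
Solving: y_yeast = 8, y_flour = 1.5.
Shadow price of flour = 1.5.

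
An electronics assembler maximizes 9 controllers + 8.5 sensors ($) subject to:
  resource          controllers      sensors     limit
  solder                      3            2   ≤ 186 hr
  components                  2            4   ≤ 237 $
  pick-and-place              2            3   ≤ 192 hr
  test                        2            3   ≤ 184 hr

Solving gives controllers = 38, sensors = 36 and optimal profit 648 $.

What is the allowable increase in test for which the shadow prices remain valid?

Binding constraints: solder, test. The basis is B = [[3,2],[2,3]] with det 5.
Per unit increase in test, x* moves by d = (-0.4, 0.6).
The basis stays optimal until pick-and-place becomes binding; allowable increase = 8 hr.

8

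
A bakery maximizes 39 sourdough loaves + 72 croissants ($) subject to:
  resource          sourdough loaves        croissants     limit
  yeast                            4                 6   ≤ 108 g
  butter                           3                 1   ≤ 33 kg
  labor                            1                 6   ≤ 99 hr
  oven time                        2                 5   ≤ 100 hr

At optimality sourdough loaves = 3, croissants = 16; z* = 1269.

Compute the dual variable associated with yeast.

9

Check each constraint at x*: yeast 108/108 (tight); butter 25/33 (slack 8); labor 99/99 (tight); oven time 86/100 (slack 14).
By complementary slackness, y = 0 for the non-binding constraints.
From A_Bᵀ y = c: 4·y_yeast + 1·y_labor = 39; 6·y_yeast + 6·y_labor = 72.
This yields shadow prices y_yeast = 9, y_labor = 3.
Shadow price of yeast = 9.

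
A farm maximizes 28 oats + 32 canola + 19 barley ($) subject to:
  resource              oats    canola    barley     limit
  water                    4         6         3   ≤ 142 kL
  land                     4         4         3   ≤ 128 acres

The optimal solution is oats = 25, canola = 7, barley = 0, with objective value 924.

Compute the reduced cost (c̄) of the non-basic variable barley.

-2

Both water and land are binding at x*.
From A_Bᵀ y = c: 4·y_water + 4·y_land = 28; 6·y_water + 4·y_land = 32.
Solving: y_water = 2, y_land = 5.
Reduced cost of barley: c₃ − yᵀa₃ = 19 − (2·3 + 5·3) = 19 − 21 = -2.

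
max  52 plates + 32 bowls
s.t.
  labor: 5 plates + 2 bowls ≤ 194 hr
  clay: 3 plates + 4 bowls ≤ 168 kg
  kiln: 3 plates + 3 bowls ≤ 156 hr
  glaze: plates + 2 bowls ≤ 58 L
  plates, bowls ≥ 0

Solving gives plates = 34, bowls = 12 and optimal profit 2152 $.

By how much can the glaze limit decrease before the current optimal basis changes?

19.2

Binding constraints: labor, glaze. The basis is B = [[5,2],[1,2]] with det 8.
Per unit decrease in glaze, x* moves by d = (0.25, -0.625).
The basis stays optimal until bowls reaches 0; allowable decrease = 19.2 L.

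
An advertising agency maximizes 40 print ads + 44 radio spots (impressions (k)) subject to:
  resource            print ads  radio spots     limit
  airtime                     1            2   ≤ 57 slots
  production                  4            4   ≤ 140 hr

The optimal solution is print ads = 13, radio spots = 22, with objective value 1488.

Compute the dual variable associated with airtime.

Check each constraint at x*: airtime 57/57 (tight); production 140/140 (tight).
The binding rows give the dual system: 1·y_airtime + 4·y_production = 40 and 2·y_airtime + 4·y_production = 44.
→ y_airtime = 4 and y_production = 9.
Shadow price of airtime = 4.

4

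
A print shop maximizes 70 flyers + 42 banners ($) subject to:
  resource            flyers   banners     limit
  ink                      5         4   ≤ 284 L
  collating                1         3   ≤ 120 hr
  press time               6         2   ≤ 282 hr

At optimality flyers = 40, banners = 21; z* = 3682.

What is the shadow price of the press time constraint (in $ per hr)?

At the optimum: ink uses 284 of 284 (binding); collating uses 103 of 120 (slack = 17); press time uses 282 of 282 (binding).
By complementary slackness, y = 0 for the non-binding constraint.
The binding rows give the dual system: 5·y_ink + 6·y_press time = 70 and 4·y_ink + 2·y_press time = 42.
This yields shadow prices y_ink = 8, y_press time = 5.
Shadow price of press time = 5.

5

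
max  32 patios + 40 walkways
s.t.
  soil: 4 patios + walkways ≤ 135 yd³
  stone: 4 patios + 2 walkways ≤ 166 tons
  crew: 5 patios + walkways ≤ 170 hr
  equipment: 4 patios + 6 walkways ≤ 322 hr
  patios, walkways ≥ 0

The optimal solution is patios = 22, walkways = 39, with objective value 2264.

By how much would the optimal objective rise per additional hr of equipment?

At the optimum: soil uses 127 of 135 (slack = 8); stone uses 166 of 166 (binding); crew uses 149 of 170 (slack = 21); equipment uses 322 of 322 (binding).
Since soil, crew are not tight, their duals are 0.
The binding rows give the dual system: 4·y_stone + 4·y_equipment = 32 and 2·y_stone + 6·y_equipment = 40.
→ y_stone = 2 and y_equipment = 6.
Shadow price of equipment = 6.

6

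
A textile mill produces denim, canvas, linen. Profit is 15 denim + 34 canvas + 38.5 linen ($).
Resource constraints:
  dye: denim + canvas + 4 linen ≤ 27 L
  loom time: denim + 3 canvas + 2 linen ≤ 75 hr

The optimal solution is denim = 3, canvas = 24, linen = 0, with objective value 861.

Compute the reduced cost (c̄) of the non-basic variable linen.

-2.5

At the optimum: dye uses 27 of 27 (binding); loom time uses 75 of 75 (binding).
From A_Bᵀ y = c: 1·y_dye + 1·y_loom time = 15; 1·y_dye + 3·y_loom time = 34.
→ y_dye = 5.5 and y_loom time = 9.5.
Reduced cost of linen: c₃ − yᵀa₃ = 38.5 − (5.5·4 + 9.5·2) = 38.5 − 41 = -2.5.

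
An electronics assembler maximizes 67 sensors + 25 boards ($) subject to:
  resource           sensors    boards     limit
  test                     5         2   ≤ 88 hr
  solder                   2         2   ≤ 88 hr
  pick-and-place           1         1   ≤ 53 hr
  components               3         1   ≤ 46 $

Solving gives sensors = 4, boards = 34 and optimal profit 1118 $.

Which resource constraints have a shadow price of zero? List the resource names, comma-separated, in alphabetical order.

pick-and-place, solder

test: 88/88 (binding)
solder: 76/88 (slack 12)
pick-and-place: 38/53 (slack 15)
components: 46/46 (binding)
By complementary slackness, a constraint with positive slack has shadow price 0 → pick-and-place, solder.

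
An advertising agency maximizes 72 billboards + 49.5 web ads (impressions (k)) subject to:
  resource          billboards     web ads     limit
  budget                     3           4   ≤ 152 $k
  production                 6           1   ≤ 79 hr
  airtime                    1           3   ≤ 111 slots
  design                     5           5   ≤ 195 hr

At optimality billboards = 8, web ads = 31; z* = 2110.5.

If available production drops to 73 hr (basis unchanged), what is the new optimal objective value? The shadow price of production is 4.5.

Δb = -6, so new z* = 2110.5 + (4.5)·(-6) = 2110.5 − 27 = 2083.5.

2083.5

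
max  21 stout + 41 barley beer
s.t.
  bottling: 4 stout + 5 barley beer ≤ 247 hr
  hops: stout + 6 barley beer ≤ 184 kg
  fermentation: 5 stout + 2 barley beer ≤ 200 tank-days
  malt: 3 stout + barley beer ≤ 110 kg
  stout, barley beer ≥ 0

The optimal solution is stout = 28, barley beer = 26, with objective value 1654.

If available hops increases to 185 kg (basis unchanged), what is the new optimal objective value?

1660

Check each constraint at x*: bottling 242/247 (slack 5); hops 184/184 (tight); fermentation 192/200 (slack 8); malt 110/110 (tight).
Since bottling, fermentation are not tight, their duals are 0.
From A_Bᵀ y = c: 1·y_hops + 3·y_malt = 21; 6·y_hops + 1·y_malt = 41.
This yields shadow prices y_hops = 6, y_malt = 5.
Δz = y_hops·Δb = 6 × (1) = 6, so new z* = 1654 + 6 = 1660.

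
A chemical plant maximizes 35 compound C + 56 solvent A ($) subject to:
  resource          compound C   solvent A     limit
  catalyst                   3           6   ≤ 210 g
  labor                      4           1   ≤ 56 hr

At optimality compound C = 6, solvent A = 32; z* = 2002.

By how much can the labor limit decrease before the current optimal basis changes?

Binding constraints: catalyst, labor. The basis is B = [[3,6],[4,1]] with det -21.
Per unit decrease in labor, x* moves by d = (-0.2857, 0.1429).
The basis stays optimal until compound C reaches 0; allowable decrease = 21 hr.

21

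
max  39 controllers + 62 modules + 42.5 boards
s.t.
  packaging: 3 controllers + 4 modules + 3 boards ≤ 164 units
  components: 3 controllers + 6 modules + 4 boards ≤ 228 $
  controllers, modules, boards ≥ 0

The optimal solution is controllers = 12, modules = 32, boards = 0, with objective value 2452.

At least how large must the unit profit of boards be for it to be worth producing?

44

Both packaging and components are binding at x*.
The binding rows give the dual system: 3·y_packaging + 3·y_components = 39 and 4·y_packaging + 6·y_components = 62.
Solving: y_packaging = 8, y_components = 5.
boards enters the basis when its profit ≥ yᵀa₃ = 8·3 + 5·4 = 44.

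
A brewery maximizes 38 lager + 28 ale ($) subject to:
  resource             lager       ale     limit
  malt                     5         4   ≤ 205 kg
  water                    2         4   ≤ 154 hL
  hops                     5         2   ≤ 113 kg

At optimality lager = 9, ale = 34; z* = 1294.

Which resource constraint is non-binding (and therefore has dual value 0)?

malt: 181/205 (slack 24)
water: 154/154 (binding)
hops: 113/113 (binding)
By complementary slackness, a constraint with positive slack has shadow price 0 → malt.

malt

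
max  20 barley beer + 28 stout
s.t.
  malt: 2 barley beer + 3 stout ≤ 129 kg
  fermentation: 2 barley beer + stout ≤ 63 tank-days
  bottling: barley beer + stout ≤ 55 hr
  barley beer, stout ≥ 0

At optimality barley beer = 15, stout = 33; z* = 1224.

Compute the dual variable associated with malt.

Check each constraint at x*: malt 129/129 (tight); fermentation 63/63 (tight); bottling 48/55 (slack 7).
By complementary slackness, y = 0 for the non-binding constraint.
From A_Bᵀ y = c: 2·y_malt + 2·y_fermentation = 20; 3·y_malt + 1·y_fermentation = 28.
This yields shadow prices y_malt = 9, y_fermentation = 1.
Shadow price of malt = 9.

9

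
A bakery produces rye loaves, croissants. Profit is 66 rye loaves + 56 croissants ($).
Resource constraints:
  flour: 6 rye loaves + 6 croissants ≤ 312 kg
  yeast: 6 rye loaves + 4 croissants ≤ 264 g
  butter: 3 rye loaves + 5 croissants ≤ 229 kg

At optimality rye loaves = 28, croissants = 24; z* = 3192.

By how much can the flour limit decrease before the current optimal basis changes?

Binding constraints: flour, yeast. The basis is B = [[6,6],[6,4]] with det -12.
Per unit decrease in flour, x* moves by d = (0.3333, -0.5).
The basis stays optimal until croissants reaches 0; allowable decrease = 48 kg.

48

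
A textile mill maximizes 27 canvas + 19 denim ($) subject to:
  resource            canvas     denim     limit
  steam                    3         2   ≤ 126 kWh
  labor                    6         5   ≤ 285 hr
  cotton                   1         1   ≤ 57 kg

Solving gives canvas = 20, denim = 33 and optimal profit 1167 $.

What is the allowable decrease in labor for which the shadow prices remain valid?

33

Binding constraints: steam, labor. The basis is B = [[3,2],[6,5]] with det 3.
Per unit decrease in labor, x* moves by d = (0.6667, -1).
The basis stays optimal until denim reaches 0; allowable decrease = 33 hr.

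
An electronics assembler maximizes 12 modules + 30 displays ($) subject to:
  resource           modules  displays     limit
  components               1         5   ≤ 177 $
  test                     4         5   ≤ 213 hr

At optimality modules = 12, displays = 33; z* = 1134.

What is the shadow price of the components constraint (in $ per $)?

4

Check each constraint at x*: components 177/177 (tight); test 213/213 (tight).
From A_Bᵀ y = c: 1·y_components + 4·y_test = 12; 5·y_components + 5·y_test = 30.
→ y_components = 4 and y_test = 2.
Shadow price of components = 4.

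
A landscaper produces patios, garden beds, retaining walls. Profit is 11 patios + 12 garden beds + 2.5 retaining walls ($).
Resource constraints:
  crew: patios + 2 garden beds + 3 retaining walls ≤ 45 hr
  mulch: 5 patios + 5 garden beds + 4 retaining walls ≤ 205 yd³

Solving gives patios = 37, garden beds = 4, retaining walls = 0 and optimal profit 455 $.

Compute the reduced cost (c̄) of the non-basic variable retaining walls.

-8.5

Both crew and mulch are binding at x*.
Dual feasibility on the basic columns requires 1·y_crew + 5·y_mulch = 11, 2·y_crew + 5·y_mulch = 12.
→ y_crew = 1 and y_mulch = 2.
Reduced cost of retaining walls: c₃ − yᵀa₃ = 2.5 − (1·3 + 2·4) = 2.5 − 11 = -8.5.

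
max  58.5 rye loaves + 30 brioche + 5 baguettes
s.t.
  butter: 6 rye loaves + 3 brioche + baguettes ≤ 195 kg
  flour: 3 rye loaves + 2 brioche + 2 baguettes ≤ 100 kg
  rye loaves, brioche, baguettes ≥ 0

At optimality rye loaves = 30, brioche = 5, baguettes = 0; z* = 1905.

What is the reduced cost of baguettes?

-7

Check each constraint at x*: butter 195/195 (tight); flour 100/100 (tight).
The binding rows give the dual system: 6·y_butter + 3·y_flour = 58.5 and 3·y_butter + 2·y_flour = 30.
Solving: y_butter = 9, y_flour = 1.5.
Reduced cost of baguettes: c₃ − yᵀa₃ = 5 − (9·1 + 1.5·2) = 5 − 12 = -7.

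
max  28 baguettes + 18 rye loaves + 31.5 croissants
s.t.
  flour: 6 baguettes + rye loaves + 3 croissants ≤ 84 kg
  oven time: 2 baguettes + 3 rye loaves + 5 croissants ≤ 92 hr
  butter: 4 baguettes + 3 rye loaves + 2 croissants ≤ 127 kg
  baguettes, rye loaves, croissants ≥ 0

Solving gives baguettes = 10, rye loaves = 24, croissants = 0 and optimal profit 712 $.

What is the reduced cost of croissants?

-2.5

Binding: flour and oven time. Non-binding: butter (15 unused).
Since butter is not tight, its dual is 0.
From A_Bᵀ y = c: 6·y_flour + 2·y_oven time = 28; 1·y_flour + 3·y_oven time = 18.
This yields shadow prices y_flour = 3, y_oven time = 5.
Reduced cost of croissants: c₃ − yᵀa₃ = 31.5 − (3·3 + 5·5) = 31.5 − 34 = -2.5.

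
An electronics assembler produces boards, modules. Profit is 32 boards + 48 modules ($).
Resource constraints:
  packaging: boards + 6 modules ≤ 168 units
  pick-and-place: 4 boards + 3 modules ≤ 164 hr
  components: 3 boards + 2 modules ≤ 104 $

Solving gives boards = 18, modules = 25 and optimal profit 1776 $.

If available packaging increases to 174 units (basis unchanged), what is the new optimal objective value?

Check each constraint at x*: packaging 168/168 (tight); pick-and-place 147/164 (slack 17); components 104/104 (tight).
Since pick-and-place is not tight, its dual is 0.
From A_Bᵀ y = c: 1·y_packaging + 3·y_components = 32; 6·y_packaging + 2·y_components = 48.
→ y_packaging = 5 and y_components = 9.
Δz = y_packaging·Δb = 5 × (6) = 30, so new z* = 1776 + 30 = 1806.

1806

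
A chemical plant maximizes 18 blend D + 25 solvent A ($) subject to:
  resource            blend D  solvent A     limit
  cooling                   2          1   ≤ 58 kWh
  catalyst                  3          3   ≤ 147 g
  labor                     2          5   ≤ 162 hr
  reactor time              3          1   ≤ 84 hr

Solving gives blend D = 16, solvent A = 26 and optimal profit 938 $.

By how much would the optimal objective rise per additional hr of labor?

At the optimum: cooling uses 58 of 58 (binding); catalyst uses 126 of 147 (slack = 21); labor uses 162 of 162 (binding); reactor time uses 74 of 84 (slack = 10).
By complementary slackness, y = 0 for the non-binding constraints.
The binding rows give the dual system: 2·y_cooling + 2·y_labor = 18 and 1·y_cooling + 5·y_labor = 25.
→ y_cooling = 5 and y_labor = 4.
Shadow price of labor = 4.

4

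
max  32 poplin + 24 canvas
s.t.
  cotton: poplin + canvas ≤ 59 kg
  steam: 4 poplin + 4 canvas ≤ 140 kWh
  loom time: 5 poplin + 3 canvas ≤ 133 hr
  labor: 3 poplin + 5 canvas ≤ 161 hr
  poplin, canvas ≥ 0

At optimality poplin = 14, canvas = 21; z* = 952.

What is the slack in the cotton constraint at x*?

cotton used = 1·14 + 1·21 = 35; slack = 59 − 35 = 24.

24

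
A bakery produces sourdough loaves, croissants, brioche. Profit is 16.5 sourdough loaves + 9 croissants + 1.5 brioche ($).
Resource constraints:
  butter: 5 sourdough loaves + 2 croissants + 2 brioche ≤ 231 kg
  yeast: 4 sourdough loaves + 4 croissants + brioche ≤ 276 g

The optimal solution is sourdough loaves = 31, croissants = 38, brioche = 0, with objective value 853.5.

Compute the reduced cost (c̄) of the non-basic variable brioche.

Both butter and yeast are binding at x*.
Dual feasibility on the basic columns requires 5·y_butter + 4·y_yeast = 16.5, 2·y_butter + 4·y_yeast = 9.
Solving: y_butter = 2.5, y_yeast = 1.
Reduced cost of brioche: c₃ − yᵀa₃ = 1.5 − (2.5·2 + 1·1) = 1.5 − 6 = -4.5.

-4.5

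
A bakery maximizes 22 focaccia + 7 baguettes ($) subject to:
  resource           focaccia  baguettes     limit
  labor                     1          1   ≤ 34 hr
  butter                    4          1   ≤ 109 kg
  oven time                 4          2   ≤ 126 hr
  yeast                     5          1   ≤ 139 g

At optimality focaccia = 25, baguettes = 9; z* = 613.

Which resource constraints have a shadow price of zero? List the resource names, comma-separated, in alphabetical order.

labor: 34/34 (binding)
butter: 109/109 (binding)
oven time: 118/126 (slack 8)
yeast: 134/139 (slack 5)
By complementary slackness, a constraint with positive slack has shadow price 0 → oven time, yeast.

oven time, yeast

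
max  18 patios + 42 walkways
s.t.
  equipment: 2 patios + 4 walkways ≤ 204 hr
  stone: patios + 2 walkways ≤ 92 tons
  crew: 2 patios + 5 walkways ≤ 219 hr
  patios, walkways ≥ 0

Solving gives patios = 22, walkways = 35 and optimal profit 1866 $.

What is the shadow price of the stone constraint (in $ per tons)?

6

Check each constraint at x*: equipment 184/204 (slack 20); stone 92/92 (tight); crew 219/219 (tight).
By complementary slackness, y = 0 for the non-binding constraint.
The binding rows give the dual system: 1·y_stone + 2·y_crew = 18 and 2·y_stone + 5·y_crew = 42.
→ y_stone = 6 and y_crew = 6.
Shadow price of stone = 6.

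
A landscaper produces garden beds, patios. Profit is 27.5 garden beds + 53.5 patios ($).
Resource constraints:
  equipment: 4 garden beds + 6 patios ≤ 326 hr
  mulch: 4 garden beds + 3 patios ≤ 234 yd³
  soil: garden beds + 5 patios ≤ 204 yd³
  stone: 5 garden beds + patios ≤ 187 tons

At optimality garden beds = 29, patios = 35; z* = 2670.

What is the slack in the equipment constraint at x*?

equipment used = 4·29 + 6·35 = 326; slack = 326 − 326 = 0.

0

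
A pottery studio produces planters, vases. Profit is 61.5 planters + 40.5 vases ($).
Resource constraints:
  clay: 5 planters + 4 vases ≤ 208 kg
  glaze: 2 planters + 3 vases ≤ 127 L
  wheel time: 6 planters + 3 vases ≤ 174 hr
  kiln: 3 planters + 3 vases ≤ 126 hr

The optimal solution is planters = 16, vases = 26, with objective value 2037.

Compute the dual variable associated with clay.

0

At the optimum: clay uses 184 of 208 (slack = 24); glaze uses 110 of 127 (slack = 17); wheel time uses 174 of 174 (binding); kiln uses 126 of 126 (binding).
By complementary slackness, y = 0 for the non-binding constraints.
The binding rows give the dual system: 6·y_wheel time + 3·y_kiln = 61.5 and 3·y_wheel time + 3·y_kiln = 40.5.
This yields shadow prices y_wheel time = 7, y_kiln = 6.5.
Shadow price of clay = 0.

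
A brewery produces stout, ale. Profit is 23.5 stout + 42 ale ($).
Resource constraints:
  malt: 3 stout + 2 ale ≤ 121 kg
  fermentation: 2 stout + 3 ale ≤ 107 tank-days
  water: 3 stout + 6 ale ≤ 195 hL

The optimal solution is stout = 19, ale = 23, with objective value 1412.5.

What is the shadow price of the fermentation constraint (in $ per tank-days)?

Binding: fermentation and water. Non-binding: malt (18 unused).
By complementary slackness, y = 0 for the non-binding constraint.
The binding rows give the dual system: 2·y_fermentation + 3·y_water = 23.5 and 3·y_fermentation + 6·y_water = 42.
→ y_fermentation = 5 and y_water = 4.5.
Shadow price of fermentation = 5.

5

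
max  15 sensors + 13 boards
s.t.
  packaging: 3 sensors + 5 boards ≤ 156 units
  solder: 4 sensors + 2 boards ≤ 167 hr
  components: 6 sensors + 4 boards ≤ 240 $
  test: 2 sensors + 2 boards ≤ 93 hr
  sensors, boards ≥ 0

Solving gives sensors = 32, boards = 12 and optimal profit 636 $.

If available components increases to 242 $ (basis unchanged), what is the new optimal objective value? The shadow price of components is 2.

Δb = 2, so new z* = 636 + (2)·(2) = 636 + 4 = 640.

640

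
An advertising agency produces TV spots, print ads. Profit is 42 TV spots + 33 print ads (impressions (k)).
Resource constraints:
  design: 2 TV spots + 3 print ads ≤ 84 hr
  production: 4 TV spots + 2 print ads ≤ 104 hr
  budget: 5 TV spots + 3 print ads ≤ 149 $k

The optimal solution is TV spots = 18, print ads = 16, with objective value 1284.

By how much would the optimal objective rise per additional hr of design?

6

Binding: design and production. Non-binding: budget (11 unused).
By complementary slackness, y = 0 for the non-binding constraint.
The binding rows give the dual system: 2·y_design + 4·y_production = 42 and 3·y_design + 2·y_production = 33.
→ y_design = 6 and y_production = 7.5.
Shadow price of design = 6.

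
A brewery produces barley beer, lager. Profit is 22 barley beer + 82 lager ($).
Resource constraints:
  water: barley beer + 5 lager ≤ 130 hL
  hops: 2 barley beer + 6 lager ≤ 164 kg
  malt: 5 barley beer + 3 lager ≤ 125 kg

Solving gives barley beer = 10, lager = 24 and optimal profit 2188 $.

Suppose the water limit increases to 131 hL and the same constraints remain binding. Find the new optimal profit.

2196

Binding: water and hops. Non-binding: malt (3 unused).
By complementary slackness, y = 0 for the non-binding constraint.
The binding rows give the dual system: 1·y_water + 2·y_hops = 22 and 5·y_water + 6·y_hops = 82.
This yields shadow prices y_water = 8, y_hops = 7.
Δz = y_water·Δb = 8 × (1) = 8, so new z* = 2188 + 8 = 2196.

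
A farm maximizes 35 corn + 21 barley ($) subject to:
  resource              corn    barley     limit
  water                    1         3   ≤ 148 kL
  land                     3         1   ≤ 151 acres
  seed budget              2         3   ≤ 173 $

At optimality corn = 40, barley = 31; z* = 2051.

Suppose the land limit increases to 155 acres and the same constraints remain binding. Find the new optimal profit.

2087

Binding: land and seed budget. Non-binding: water (15 unused).
By complementary slackness, y = 0 for the non-binding constraint.
The binding rows give the dual system: 3·y_land + 2·y_seed budget = 35 and 1·y_land + 3·y_seed budget = 21.
Solving: y_land = 9, y_seed budget = 4.
Δz = y_land·Δb = 9 × (4) = 36, so new z* = 2051 + 36 = 2087.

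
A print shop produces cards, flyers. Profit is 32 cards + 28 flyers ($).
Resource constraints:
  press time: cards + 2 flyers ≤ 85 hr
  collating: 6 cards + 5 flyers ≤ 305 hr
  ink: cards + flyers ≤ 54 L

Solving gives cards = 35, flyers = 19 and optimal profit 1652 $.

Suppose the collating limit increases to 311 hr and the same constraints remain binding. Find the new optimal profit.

1676

Check each constraint at x*: press time 73/85 (slack 12); collating 305/305 (tight); ink 54/54 (tight).
By complementary slackness, y = 0 for the non-binding constraint.
Dual feasibility on the basic columns requires 6·y_collating + 1·y_ink = 32, 5·y_collating + 1·y_ink = 28.
Solving: y_collating = 4, y_ink = 8.
Δz = y_collating·Δb = 4 × (6) = 24, so new z* = 1652 + 24 = 1676.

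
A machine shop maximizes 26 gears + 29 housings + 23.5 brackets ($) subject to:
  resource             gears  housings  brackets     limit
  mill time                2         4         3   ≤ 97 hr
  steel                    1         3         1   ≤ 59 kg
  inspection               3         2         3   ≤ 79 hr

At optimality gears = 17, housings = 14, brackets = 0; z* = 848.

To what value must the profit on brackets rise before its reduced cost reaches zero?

26

Binding: steel and inspection. Non-binding: mill time (7 unused).
Since mill time is not tight, its dual is 0.
From A_Bᵀ y = c: 1·y_steel + 3·y_inspection = 26; 3·y_steel + 2·y_inspection = 29.
Solving: y_steel = 5, y_inspection = 7.
brackets enters the basis when its profit ≥ yᵀa₃ = 5·1 + 7·3 = 26.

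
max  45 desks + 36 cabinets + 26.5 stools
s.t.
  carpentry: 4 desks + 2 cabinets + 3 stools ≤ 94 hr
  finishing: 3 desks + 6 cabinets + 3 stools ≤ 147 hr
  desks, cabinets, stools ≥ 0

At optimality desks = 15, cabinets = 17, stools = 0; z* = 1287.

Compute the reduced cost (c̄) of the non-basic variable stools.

-9.5

Check each constraint at x*: carpentry 94/94 (tight); finishing 147/147 (tight).
The binding rows give the dual system: 4·y_carpentry + 3·y_finishing = 45 and 2·y_carpentry + 6·y_finishing = 36.
→ y_carpentry = 9 and y_finishing = 3.
Reduced cost of stools: c₃ − yᵀa₃ = 26.5 − (9·3 + 3·3) = 26.5 − 36 = -9.5.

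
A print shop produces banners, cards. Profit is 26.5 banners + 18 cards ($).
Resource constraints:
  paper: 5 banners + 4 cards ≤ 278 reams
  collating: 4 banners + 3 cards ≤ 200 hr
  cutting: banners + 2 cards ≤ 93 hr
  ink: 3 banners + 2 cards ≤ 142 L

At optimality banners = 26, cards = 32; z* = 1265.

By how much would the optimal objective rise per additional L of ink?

7.5

At the optimum: paper uses 258 of 278 (slack = 20); collating uses 200 of 200 (binding); cutting uses 90 of 93 (slack = 3); ink uses 142 of 142 (binding).
Slack constraints have shadow price 0 (complementary slackness).
The binding rows give the dual system: 4·y_collating + 3·y_ink = 26.5 and 3·y_collating + 2·y_ink = 18.
This yields shadow prices y_collating = 1, y_ink = 7.5.
Shadow price of ink = 7.5.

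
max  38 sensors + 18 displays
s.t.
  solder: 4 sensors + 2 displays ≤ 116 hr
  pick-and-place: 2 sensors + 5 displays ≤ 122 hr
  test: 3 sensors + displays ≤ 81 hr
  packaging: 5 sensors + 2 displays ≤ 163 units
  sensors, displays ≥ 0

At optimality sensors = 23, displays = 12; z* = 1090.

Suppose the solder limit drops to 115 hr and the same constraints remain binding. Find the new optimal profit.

1082

Binding: solder and test. Non-binding: pick-and-place (16 unused), packaging (24 unused).
Since pick-and-place, packaging are not tight, their duals are 0.
The binding rows give the dual system: 4·y_solder + 3·y_test = 38 and 2·y_solder + 1·y_test = 18.
→ y_solder = 8 and y_test = 2.
Δz = y_solder·Δb = 8 × (-1) = -8, so new z* = 1090 − 8 = 1082.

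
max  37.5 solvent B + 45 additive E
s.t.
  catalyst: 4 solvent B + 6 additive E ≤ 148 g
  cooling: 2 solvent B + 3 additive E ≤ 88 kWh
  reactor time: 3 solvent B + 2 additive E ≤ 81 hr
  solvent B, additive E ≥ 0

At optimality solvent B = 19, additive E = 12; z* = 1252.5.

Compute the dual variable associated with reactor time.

4.5

At the optimum: catalyst uses 148 of 148 (binding); cooling uses 74 of 88 (slack = 14); reactor time uses 81 of 81 (binding).
Slack constraints have shadow price 0 (complementary slackness).
Dual feasibility on the basic columns requires 4·y_catalyst + 3·y_reactor time = 37.5, 6·y_catalyst + 2·y_reactor time = 45.
Solving: y_catalyst = 6, y_reactor time = 4.5.
Shadow price of reactor time = 4.5.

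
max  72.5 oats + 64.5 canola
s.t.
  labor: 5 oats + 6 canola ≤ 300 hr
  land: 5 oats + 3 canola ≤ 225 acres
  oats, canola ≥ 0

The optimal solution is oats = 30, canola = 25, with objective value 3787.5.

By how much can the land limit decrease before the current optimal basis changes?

Binding constraints: labor, land. The basis is B = [[5,6],[5,3]] with det -15.
Per unit decrease in land, x* moves by d = (-0.4, 0.3333).
The basis stays optimal until oats reaches 0; allowable decrease = 75 acres.

75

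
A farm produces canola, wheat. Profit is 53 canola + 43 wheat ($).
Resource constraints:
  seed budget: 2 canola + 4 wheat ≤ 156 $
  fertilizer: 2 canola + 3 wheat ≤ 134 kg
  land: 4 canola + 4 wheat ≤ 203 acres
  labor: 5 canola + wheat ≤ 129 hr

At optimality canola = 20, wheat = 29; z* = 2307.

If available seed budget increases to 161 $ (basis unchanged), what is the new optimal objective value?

Binding: seed budget and labor. Non-binding: fertilizer (7 unused), land (7 unused).
Slack constraints have shadow price 0 (complementary slackness).
The binding rows give the dual system: 2·y_seed budget + 5·y_labor = 53 and 4·y_seed budget + 1·y_labor = 43.
Solving: y_seed budget = 9, y_labor = 7.
Δz = y_seed budget·Δb = 9 × (5) = 45, so new z* = 2307 + 45 = 2352.

2352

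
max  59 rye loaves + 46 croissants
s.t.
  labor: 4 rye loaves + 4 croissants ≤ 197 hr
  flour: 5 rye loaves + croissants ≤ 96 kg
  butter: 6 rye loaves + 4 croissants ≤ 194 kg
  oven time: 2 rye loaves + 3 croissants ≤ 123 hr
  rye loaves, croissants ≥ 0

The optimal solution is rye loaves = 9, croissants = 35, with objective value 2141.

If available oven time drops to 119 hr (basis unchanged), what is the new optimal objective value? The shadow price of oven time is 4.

2125

Δb = -4, so new z* = 2141 + (4)·(-4) = 2141 − 16 = 2125.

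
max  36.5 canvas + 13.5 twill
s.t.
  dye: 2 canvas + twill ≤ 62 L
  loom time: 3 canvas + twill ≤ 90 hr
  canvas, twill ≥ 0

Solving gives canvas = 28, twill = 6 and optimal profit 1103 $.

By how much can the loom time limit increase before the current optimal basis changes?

3

Binding constraints: dye, loom time. The basis is B = [[2,1],[3,1]] with det -1.
Per unit increase in loom time, x* moves by d = (1, -2).
The basis stays optimal until twill reaches 0; allowable increase = 3 hr.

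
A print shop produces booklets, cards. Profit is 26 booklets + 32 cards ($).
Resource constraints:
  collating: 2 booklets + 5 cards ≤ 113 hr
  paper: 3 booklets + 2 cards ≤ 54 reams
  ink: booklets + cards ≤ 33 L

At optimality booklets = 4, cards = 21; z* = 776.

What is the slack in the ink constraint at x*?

8

ink used = 1·4 + 1·21 = 25; slack = 33 − 25 = 8.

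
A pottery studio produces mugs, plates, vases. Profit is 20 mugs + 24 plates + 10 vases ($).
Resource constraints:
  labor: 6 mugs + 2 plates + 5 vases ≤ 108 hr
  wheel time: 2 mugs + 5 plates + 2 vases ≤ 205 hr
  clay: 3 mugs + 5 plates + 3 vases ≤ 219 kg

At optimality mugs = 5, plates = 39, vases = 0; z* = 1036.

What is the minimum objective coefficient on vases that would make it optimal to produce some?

Binding: labor and wheel time. Non-binding: clay (9 unused).
Since clay is not tight, its dual is 0.
Dual feasibility on the basic columns requires 6·y_labor + 2·y_wheel time = 20, 2·y_labor + 5·y_wheel time = 24.
Solving: y_labor = 2, y_wheel time = 4.
vases enters the basis when its profit ≥ yᵀa₃ = 2·5 + 4·2 = 18.

18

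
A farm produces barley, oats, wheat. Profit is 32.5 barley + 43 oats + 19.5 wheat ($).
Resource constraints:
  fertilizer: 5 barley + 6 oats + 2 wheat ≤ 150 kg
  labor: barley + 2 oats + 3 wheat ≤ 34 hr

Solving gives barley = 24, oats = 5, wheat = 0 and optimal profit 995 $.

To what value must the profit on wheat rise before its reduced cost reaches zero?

26

Both fertilizer and labor are binding at x*.
Dual feasibility on the basic columns requires 5·y_fertilizer + 1·y_labor = 32.5, 6·y_fertilizer + 2·y_labor = 43.
Solving: y_fertilizer = 5.5, y_labor = 5.
wheat enters the basis when its profit ≥ yᵀa₃ = 5.5·2 + 5·3 = 26.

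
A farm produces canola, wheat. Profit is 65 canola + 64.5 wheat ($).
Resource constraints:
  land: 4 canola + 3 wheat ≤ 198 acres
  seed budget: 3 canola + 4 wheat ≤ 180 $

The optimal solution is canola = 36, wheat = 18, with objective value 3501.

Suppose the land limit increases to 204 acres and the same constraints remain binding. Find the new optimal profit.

Check each constraint at x*: land 198/198 (tight); seed budget 180/180 (tight).
Dual feasibility on the basic columns requires 4·y_land + 3·y_seed budget = 65, 3·y_land + 4·y_seed budget = 64.5.
Solving: y_land = 9.5, y_seed budget = 9.
Δz = y_land·Δb = 9.5 × (6) = 57, so new z* = 3501 + 57 = 3558.

3558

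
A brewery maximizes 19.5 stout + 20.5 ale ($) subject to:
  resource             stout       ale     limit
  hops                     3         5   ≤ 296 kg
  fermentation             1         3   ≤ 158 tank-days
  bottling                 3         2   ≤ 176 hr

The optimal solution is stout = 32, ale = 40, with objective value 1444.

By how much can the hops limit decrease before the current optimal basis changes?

120

Binding constraints: hops, bottling. The basis is B = [[3,5],[3,2]] with det -9.
Per unit decrease in hops, x* moves by d = (0.2222, -0.3333).
The basis stays optimal until ale reaches 0; allowable decrease = 120 kg.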